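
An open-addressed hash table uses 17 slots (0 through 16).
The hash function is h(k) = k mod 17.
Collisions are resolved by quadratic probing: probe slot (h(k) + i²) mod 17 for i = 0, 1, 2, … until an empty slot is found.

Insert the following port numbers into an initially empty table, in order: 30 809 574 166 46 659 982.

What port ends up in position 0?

30 hashes to 13; slot 13 is free → place at 13.
809 hashes to 10; slot 10 is free → place at 10.
574 hashes to 13; 13 taken → place at 14.
166 hashes to 13; 13,14 taken → place at 0.
46 hashes to 12; slot 12 is free → place at 12.
659 hashes to 13; 13,14,0 taken → place at 5.
982 hashes to 13; 13,14,0,5,12 taken → place at 4.
Table: [166, —, —, —, 982, 659, —, —, —, —, 809, —, 46, 30, 574, —, —]

166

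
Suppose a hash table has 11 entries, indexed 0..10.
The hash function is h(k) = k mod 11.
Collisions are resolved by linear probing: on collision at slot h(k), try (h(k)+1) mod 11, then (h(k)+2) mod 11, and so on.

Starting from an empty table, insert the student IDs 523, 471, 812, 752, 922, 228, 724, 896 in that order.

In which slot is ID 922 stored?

0

Insert 523: h=6, slot 6 empty => index 6.
Insert 471: h=9, slot 9 empty => index 9.
Insert 812: h=9, slot 9 occupied => index 10.
Insert 752: h=4, slot 4 empty => index 4.
Insert 922: h=9, slots 9,10 occupied => index 0.
Insert 228: h=8, slot 8 empty => index 8.
Insert 724: h=9, slots 9,10,0 occupied => index 1.
Insert 896: h=5, slot 5 empty => index 5.
Table: [922, 724, _, _, 752, 896, 523, _, 228, 471, 812]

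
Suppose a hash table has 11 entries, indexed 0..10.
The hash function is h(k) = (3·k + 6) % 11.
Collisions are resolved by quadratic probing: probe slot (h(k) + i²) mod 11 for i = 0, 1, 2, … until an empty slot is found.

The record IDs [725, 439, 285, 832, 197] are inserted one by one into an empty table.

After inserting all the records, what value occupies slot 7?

285

Insert 725: h=3, slot 3 empty → index 3.
Insert 439: h=3, slot 3 occupied → index 4.
Insert 285: h=3, slots 3,4 occupied → index 7.
Insert 832: h=5, slot 5 empty → index 5.
Insert 197: h=3, slots 3,4,7 occupied → index 1.
Table: [., 197, ., 725, 439, 832, ., 285, ., ., .]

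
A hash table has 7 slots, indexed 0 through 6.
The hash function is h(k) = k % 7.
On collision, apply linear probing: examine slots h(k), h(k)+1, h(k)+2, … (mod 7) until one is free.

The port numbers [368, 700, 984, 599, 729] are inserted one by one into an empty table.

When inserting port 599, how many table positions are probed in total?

Insert 368: h=4, slot 4 empty -> index 4.
Insert 700: h=0, slot 0 empty -> index 0.
Insert 984: h=4, slot 4 occupied -> index 5.
Insert 599: h=4, slots 4,5 occupied -> index 6.
Insert 729: h=1, slot 1 empty -> index 1.
Table: [700, 729, —, —, 368, 984, 599]

3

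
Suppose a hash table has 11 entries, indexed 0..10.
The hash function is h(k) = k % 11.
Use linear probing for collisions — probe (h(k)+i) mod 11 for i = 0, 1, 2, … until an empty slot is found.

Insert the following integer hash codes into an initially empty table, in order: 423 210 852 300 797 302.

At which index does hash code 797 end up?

7

Insert 423: h=5, slot 5 empty -> index 5.
Insert 210: h=1, slot 1 empty -> index 1.
Insert 852: h=5, slot 5 occupied -> index 6.
Insert 300: h=3, slot 3 empty -> index 3.
Insert 797: h=5, slots 5,6 occupied -> index 7.
Insert 302: h=5, slots 5,6,7 occupied -> index 8.
Table: [—, 210, —, 300, —, 423, 852, 797, 302, —, —]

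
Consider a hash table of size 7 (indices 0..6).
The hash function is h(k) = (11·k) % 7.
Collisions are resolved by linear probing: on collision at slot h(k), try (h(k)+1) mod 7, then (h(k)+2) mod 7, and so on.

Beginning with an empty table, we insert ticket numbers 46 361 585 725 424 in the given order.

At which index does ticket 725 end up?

46 hashes to 2; slot 2 is free => place at 2.
361 hashes to 2; 2 taken => place at 3.
585 hashes to 2; 2,3 taken => place at 4.
725 hashes to 2; 2,3,4 taken => place at 5.
424 hashes to 2; 2,3,4,5 taken => place at 6.
Table: [∅, ∅, 46, 361, 585, 725, 424]

5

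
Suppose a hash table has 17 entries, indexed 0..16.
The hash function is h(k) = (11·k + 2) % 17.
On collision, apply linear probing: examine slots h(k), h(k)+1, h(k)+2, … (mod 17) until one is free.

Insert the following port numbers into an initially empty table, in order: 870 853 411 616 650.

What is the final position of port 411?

Insert 870: h=1, slot 1 empty => index 1.
Insert 853: h=1, slot 1 occupied => index 2.
Insert 411: h=1, slots 1,2 occupied => index 3.
Insert 616: h=12, slot 12 empty => index 12.
Insert 650: h=12, slot 12 occupied => index 13.
Table: [-, 870, 853, 411, -, -, -, -, -, -, -, -, 616, 650, -, -, -]

3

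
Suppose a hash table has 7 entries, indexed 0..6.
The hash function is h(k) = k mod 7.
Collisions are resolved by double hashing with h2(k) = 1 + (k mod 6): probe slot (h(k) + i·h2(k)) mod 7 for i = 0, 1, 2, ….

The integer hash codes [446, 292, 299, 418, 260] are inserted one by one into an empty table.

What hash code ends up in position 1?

418

446: h=5 → slot 5
292: h=5, h2=5, probe 5,3 → slot 3
299: h=5, h2=6, probe 5,4 → slot 4
418: h=5, h2=5, probe 5,3,1 → slot 1
260: h=1, h2=3, probe 1,4,0 → slot 0
Table: [260, 418, -, 292, 299, 446, -]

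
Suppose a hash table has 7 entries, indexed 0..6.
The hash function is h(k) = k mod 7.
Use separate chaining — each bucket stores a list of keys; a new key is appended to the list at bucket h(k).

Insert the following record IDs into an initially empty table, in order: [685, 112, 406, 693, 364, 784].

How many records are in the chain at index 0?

5

Insert 685: h=6, bucket 6 empty → new chain.
Insert 112: h=0, bucket 0 empty → new chain.
Insert 406: h=0, bucket 0 nonempty → append to chain.
Insert 693: h=0, bucket 0 nonempty → append to chain.
Insert 364: h=0, bucket 0 nonempty → append to chain.
Insert 784: h=0, bucket 0 nonempty → append to chain.
Final buckets:
0: 112 -> 406 -> 693 -> 364 -> 784
1: -
2: -
3: -
4: -
5: -
6: 685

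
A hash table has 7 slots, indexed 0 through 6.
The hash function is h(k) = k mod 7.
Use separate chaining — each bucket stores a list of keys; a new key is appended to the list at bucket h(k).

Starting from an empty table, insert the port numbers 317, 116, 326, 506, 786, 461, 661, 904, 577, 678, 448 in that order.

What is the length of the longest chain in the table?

3

317 -> bucket 2
116 -> bucket 4
326 -> bucket 4 (collision)
506 -> bucket 2 (collision)
786 -> bucket 2 (collision)
461 -> bucket 6
661 -> bucket 3
904 -> bucket 1
577 -> bucket 3 (collision)
678 -> bucket 6 (collision)
448 -> bucket 0
Final buckets:
0: 448
1: 904
2: 317 -> 506 -> 786
3: 661 -> 577
4: 116 -> 326
5: .
6: 461 -> 678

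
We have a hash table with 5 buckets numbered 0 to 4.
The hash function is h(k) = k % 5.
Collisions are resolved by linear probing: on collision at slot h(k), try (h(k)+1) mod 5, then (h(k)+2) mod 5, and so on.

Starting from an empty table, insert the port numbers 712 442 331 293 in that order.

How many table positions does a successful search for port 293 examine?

2

712: h=2 => slot 2
442: h=2, probe 2,3 => slot 3
331: h=1 => slot 1
293: h=3, probe 3,4 => slot 4
Table: [_, 331, 712, 442, 293]
Lookup 293: h=3, probe 3,4 → found at 4.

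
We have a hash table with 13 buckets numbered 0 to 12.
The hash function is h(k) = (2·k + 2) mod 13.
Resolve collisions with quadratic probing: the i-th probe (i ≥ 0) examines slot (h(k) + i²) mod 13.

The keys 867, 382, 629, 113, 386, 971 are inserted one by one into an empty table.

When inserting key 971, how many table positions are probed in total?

867: h=7 -> slot 7
382: h=12 -> slot 12
629: h=12, probe 12,0 -> slot 0
113: h=7, probe 7,8 -> slot 8
386: h=7, probe 7,8,11 -> slot 11
971: h=7, probe 7,8,11,3 -> slot 3
Table: [629, ., ., 971, ., ., ., 867, 113, ., ., 386, 382]

4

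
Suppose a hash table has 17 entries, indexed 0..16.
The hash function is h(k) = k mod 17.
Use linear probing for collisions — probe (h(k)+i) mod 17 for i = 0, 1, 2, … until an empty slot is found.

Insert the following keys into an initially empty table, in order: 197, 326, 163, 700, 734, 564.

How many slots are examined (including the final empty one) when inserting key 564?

4

197 hashes to 10; slot 10 is free → place at 10.
326 hashes to 3; slot 3 is free → place at 3.
163 hashes to 10; 10 taken → place at 11.
700 hashes to 3; 3 taken → place at 4.
734 hashes to 3; 3,4 taken → place at 5.
564 hashes to 3; 3,4,5 taken → place at 6.
Table: [—, —, —, 326, 700, 734, 564, —, —, —, 197, 163, —, —, —, —, —]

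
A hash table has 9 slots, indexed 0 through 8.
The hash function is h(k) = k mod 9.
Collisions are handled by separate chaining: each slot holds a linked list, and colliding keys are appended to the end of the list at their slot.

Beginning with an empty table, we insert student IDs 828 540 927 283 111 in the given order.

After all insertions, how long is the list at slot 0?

3

Insert 828: h=0, bucket 0 empty -> new chain.
Insert 540: h=0, bucket 0 nonempty -> append to chain.
Insert 927: h=0, bucket 0 nonempty -> append to chain.
Insert 283: h=4, bucket 4 empty -> new chain.
Insert 111: h=3, bucket 3 empty -> new chain.
Final buckets:
0: 828 -> 540 -> 927
1: .
2: .
3: 111
4: 283
5: .
6: .
7: .
8: .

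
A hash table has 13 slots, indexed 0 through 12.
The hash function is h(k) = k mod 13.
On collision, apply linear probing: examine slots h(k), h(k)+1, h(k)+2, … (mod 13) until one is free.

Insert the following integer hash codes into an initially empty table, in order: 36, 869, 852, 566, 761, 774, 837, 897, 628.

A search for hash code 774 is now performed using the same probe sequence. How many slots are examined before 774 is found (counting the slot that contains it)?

6

36 hashes to 10; slot 10 is free => place at 10.
869 hashes to 11; slot 11 is free => place at 11.
852 hashes to 7; slot 7 is free => place at 7.
566 hashes to 7; 7 taken => place at 8.
761 hashes to 7; 7,8 taken => place at 9.
774 hashes to 7; 7,8,9,10,11 taken => place at 12.
837 hashes to 5; slot 5 is free => place at 5.
897 hashes to 0; slot 0 is free => place at 0.
628 hashes to 4; slot 4 is free => place at 4.
Table: [897, -, -, -, 628, 837, -, 852, 566, 761, 36, 869, 774]
Lookup 774: h=7, probe 7,8,9,10,11,12 → found at 12.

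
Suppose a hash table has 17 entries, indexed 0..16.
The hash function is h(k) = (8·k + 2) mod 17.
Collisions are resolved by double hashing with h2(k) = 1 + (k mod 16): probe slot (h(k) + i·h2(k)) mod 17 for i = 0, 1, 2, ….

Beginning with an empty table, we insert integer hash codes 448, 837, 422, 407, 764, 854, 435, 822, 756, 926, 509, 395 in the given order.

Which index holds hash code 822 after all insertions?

6

Insert 448: h=16, slot 16 empty => index 16.
Insert 837: h=0, slot 0 empty => index 0.
Insert 422: h=12, slot 12 empty => index 12.
Insert 407: h=11, slot 11 empty => index 11.
Insert 764: h=11, h2=13, slot 11 occupied => index 7.
Insert 854: h=0, h2=7, slots 0,7 occupied => index 14.
Insert 435: h=14, h2=4, slot 14 occupied => index 1.
Insert 822: h=16, h2=7, slot 16 occupied => index 6.
Insert 756: h=15, slot 15 empty => index 15.
Insert 926: h=15, h2=15, slot 15 occupied => index 13.
Insert 509: h=11, h2=14, slot 11 occupied => index 8.
Insert 395: h=0, h2=12, slots 0,12,7 occupied => index 2.
Table: [837, 435, 395, -, -, -, 822, 764, 509, -, -, 407, 422, 926, 854, 756, 448]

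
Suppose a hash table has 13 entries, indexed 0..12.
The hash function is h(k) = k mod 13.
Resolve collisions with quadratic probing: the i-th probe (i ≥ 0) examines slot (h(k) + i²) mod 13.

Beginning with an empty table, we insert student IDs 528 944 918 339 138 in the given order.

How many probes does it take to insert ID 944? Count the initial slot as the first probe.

528: h=8 → slot 8
944: h=8, probe 8,9 → slot 9
918: h=8, probe 8,9,12 → slot 12
339: h=1 → slot 1
138: h=8, probe 8,9,12,4 → slot 4
Table: [—, 339, —, —, 138, —, —, —, 528, 944, —, —, 918]

2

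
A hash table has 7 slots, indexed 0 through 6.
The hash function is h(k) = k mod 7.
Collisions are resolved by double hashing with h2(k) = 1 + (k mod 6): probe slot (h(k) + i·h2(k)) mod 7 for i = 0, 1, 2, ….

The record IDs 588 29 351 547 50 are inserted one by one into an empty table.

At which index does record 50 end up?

588: h=0 -> slot 0
29: h=1 -> slot 1
351: h=1, h2=4, probe 1,5 -> slot 5
547: h=1, h2=2, probe 1,3 -> slot 3
50: h=1, h2=3, probe 1,4 -> slot 4
Table: [588, 29, -, 547, 50, 351, -]

4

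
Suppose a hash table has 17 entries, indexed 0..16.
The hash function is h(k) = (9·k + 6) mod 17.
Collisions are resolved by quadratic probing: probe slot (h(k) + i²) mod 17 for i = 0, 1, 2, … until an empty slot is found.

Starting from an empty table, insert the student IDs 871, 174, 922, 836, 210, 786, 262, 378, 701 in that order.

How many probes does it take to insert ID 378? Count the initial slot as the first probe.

871 hashes to 8; slot 8 is free → place at 8.
174 hashes to 8; 8 taken → place at 9.
922 hashes to 8; 8,9 taken → place at 12.
836 hashes to 16; slot 16 is free → place at 16.
210 hashes to 9; 9 taken → place at 10.
786 hashes to 8; 8,9,12 taken → place at 0.
262 hashes to 1; slot 1 is free → place at 1.
378 hashes to 8; 8,9,12,0 taken → place at 7.
701 hashes to 8; 8,9,12,0,7,16,10 taken → place at 6.
Table: [786, 262, -, -, -, -, 701, 378, 871, 174, 210, -, 922, -, -, -, 836]

5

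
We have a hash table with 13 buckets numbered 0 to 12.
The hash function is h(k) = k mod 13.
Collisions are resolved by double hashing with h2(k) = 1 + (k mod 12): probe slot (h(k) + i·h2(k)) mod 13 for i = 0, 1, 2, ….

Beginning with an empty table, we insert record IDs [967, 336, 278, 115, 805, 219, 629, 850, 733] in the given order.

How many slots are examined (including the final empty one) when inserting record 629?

967 hashes to 5; slot 5 is free -> place at 5.
336 hashes to 11; slot 11 is free -> place at 11.
278 hashes to 5, h2=3; 5 taken -> place at 8.
115 hashes to 11, h2=8; 11 taken -> place at 6.
805 hashes to 12; slot 12 is free -> place at 12.
219 hashes to 11, h2=4; 11 taken -> place at 2.
629 hashes to 5, h2=6; 5,11 taken -> place at 4.
850 hashes to 5, h2=11; 5 taken -> place at 3.
733 hashes to 5, h2=2; 5 taken -> place at 7.
Table: [—, —, 219, 850, 629, 967, 115, 733, 278, —, —, 336, 805]

3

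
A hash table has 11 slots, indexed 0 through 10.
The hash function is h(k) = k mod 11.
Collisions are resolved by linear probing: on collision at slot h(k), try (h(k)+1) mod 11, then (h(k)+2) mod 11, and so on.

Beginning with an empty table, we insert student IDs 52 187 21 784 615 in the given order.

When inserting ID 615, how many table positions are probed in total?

52 hashes to 8; slot 8 is free -> place at 8.
187 hashes to 0; slot 0 is free -> place at 0.
21 hashes to 10; slot 10 is free -> place at 10.
784 hashes to 3; slot 3 is free -> place at 3.
615 hashes to 10; 10,0 taken -> place at 1.
Table: [187, 615, ∅, 784, ∅, ∅, ∅, ∅, 52, ∅, 21]

3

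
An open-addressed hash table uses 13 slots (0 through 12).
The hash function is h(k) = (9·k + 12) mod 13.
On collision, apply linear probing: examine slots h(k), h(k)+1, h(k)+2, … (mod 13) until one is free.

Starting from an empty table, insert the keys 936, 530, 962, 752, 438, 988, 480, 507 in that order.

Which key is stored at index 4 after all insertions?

507

Insert 936: h=12, slot 12 empty -> index 12.
Insert 530: h=11, slot 11 empty -> index 11.
Insert 962: h=12, slot 12 occupied -> index 0.
Insert 752: h=7, slot 7 empty -> index 7.
Insert 438: h=2, slot 2 empty -> index 2.
Insert 988: h=12, slots 12,0 occupied -> index 1.
Insert 480: h=3, slot 3 empty -> index 3.
Insert 507: h=12, slots 12,0,1,2,3 occupied -> index 4.
Table: [962, 988, 438, 480, 507, _, _, 752, _, _, _, 530, 936]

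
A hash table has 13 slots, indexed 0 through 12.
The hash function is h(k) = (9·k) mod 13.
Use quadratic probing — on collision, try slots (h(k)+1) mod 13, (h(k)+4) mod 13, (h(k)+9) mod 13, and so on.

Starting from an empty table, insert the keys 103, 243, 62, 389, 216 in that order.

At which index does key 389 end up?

103 hashes to 4; slot 4 is free -> place at 4.
243 hashes to 3; slot 3 is free -> place at 3.
62 hashes to 12; slot 12 is free -> place at 12.
389 hashes to 4; 4 taken -> place at 5.
216 hashes to 7; slot 7 is free -> place at 7.
Table: [∅, ∅, ∅, 243, 103, 389, ∅, 216, ∅, ∅, ∅, ∅, 62]

5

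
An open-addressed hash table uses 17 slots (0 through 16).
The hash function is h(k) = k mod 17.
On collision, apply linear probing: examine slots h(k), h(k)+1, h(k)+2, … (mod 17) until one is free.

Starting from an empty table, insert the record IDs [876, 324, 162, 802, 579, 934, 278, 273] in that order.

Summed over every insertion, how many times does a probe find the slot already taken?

5

876 hashes to 9; slot 9 is free -> place at 9.
324 hashes to 1; slot 1 is free -> place at 1.
162 hashes to 9; 9 taken -> place at 10.
802 hashes to 3; slot 3 is free -> place at 3.
579 hashes to 1; 1 taken -> place at 2.
934 hashes to 16; slot 16 is free -> place at 16.
278 hashes to 6; slot 6 is free -> place at 6.
273 hashes to 1; 1,2,3 taken -> place at 4.
Table: [., 324, 579, 802, 273, ., 278, ., ., 876, 162, ., ., ., ., ., 934]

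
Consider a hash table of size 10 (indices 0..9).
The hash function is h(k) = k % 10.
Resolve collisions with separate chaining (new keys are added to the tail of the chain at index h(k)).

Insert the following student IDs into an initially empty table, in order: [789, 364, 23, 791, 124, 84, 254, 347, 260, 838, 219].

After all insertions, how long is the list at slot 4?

4

789 → bucket 9
364 → bucket 4
23 → bucket 3
791 → bucket 1
124 → bucket 4 (collision)
84 → bucket 4 (collision)
254 → bucket 4 (collision)
347 → bucket 7
260 → bucket 0
838 → bucket 8
219 → bucket 9 (collision)
Final buckets:
0: 260
1: 791
2: -
3: 23
4: 364 -> 124 -> 84 -> 254
5: -
6: -
7: 347
8: 838
9: 789 -> 219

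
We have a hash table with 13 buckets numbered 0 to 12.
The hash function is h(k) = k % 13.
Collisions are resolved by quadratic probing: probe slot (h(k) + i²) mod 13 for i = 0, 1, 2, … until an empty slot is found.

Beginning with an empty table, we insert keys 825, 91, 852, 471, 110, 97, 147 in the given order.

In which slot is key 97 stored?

Insert 825: h=6, slot 6 empty => index 6.
Insert 91: h=0, slot 0 empty => index 0.
Insert 852: h=7, slot 7 empty => index 7.
Insert 471: h=3, slot 3 empty => index 3.
Insert 110: h=6, slots 6,7 occupied => index 10.
Insert 97: h=6, slots 6,7,10 occupied => index 2.
Insert 147: h=4, slot 4 empty => index 4.
Table: [91, _, 97, 471, 147, _, 825, 852, _, _, 110, _, _]

2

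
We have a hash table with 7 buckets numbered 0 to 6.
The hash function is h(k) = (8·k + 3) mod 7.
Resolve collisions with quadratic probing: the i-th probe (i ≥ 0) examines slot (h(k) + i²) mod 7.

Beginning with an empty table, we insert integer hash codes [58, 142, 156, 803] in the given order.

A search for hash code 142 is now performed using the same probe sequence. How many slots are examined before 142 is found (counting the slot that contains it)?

58: h=5 => slot 5
142: h=5, probe 5,6 => slot 6
156: h=5, probe 5,6,2 => slot 2
803: h=1 => slot 1
Table: [∅, 803, 156, ∅, ∅, 58, 142]
Lookup 142: h=5, probe 5,6 → found at 6.

2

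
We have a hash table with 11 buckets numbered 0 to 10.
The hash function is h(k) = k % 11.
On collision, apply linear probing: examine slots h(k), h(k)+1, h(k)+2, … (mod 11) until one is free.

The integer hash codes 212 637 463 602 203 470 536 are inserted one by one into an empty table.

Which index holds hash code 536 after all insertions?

0

212 hashes to 3; slot 3 is free => place at 3.
637 hashes to 10; slot 10 is free => place at 10.
463 hashes to 1; slot 1 is free => place at 1.
602 hashes to 8; slot 8 is free => place at 8.
203 hashes to 5; slot 5 is free => place at 5.
470 hashes to 8; 8 taken => place at 9.
536 hashes to 8; 8,9,10 taken => place at 0.
Table: [536, 463, -, 212, -, 203, -, -, 602, 470, 637]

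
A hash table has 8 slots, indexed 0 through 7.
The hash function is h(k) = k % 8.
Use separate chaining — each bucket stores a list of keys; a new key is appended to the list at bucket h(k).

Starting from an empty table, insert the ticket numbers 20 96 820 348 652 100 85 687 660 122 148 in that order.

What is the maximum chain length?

7

Insert 20: h=4, bucket 4 empty -> new chain.
Insert 96: h=0, bucket 0 empty -> new chain.
Insert 820: h=4, bucket 4 nonempty -> append to chain.
Insert 348: h=4, bucket 4 nonempty -> append to chain.
Insert 652: h=4, bucket 4 nonempty -> append to chain.
Insert 100: h=4, bucket 4 nonempty -> append to chain.
Insert 85: h=5, bucket 5 empty -> new chain.
Insert 687: h=7, bucket 7 empty -> new chain.
Insert 660: h=4, bucket 4 nonempty -> append to chain.
Insert 122: h=2, bucket 2 empty -> new chain.
Insert 148: h=4, bucket 4 nonempty -> append to chain.
Final buckets:
0: 96
1: _
2: 122
3: _
4: 20 -> 820 -> 348 -> 652 -> 100 -> 660 -> 148
5: 85
6: _
7: 687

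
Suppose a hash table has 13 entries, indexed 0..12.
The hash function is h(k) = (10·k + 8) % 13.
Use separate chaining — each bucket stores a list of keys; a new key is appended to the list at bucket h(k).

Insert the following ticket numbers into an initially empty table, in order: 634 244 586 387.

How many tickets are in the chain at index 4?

634 → bucket 4
244 → bucket 4 (collision)
586 → bucket 5
387 → bucket 4 (collision)
Final buckets:
0: _
1: _
2: _
3: _
4: 634 -> 244 -> 387
5: 586
6: _
7: _
8: _
9: _
10: _
11: _
12: _

3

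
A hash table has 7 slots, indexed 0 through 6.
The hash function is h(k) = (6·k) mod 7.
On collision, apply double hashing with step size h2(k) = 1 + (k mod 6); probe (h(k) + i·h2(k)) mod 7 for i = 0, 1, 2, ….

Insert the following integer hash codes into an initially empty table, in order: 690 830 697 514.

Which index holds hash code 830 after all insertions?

6

690 hashes to 3; slot 3 is free => place at 3.
830 hashes to 3, h2=3; 3 taken => place at 6.
697 hashes to 3, h2=2; 3 taken => place at 5.
514 hashes to 4; slot 4 is free => place at 4.
Table: [_, _, _, 690, 514, 697, 830]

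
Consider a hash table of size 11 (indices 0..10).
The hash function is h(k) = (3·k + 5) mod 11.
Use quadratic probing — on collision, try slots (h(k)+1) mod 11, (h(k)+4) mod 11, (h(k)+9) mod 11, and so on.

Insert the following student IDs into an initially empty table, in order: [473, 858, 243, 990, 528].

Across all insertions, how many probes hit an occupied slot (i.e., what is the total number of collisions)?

6

Insert 473: h=5, slot 5 empty -> index 5.
Insert 858: h=5, slot 5 occupied -> index 6.
Insert 243: h=8, slot 8 empty -> index 8.
Insert 990: h=5, slots 5,6 occupied -> index 9.
Insert 528: h=5, slots 5,6,9 occupied -> index 3.
Table: [-, -, -, 528, -, 473, 858, -, 243, 990, -]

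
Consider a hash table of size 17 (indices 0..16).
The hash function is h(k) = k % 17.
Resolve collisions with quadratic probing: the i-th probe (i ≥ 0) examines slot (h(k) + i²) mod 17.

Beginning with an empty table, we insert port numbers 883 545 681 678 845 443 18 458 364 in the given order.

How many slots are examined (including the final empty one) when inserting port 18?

4

883 hashes to 16; slot 16 is free -> place at 16.
545 hashes to 1; slot 1 is free -> place at 1.
681 hashes to 1; 1 taken -> place at 2.
678 hashes to 15; slot 15 is free -> place at 15.
845 hashes to 12; slot 12 is free -> place at 12.
443 hashes to 1; 1,2 taken -> place at 5.
18 hashes to 1; 1,2,5 taken -> place at 10.
458 hashes to 16; 16 taken -> place at 0.
364 hashes to 7; slot 7 is free -> place at 7.
Table: [458, 545, 681, ∅, ∅, 443, ∅, 364, ∅, ∅, 18, ∅, 845, ∅, ∅, 678, 883]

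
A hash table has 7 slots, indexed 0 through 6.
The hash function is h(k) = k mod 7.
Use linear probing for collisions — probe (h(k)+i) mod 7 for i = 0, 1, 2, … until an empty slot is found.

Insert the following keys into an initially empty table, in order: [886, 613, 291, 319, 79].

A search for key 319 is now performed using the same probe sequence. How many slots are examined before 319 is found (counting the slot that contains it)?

4

886 hashes to 4; slot 4 is free => place at 4.
613 hashes to 4; 4 taken => place at 5.
291 hashes to 4; 4,5 taken => place at 6.
319 hashes to 4; 4,5,6 taken => place at 0.
79 hashes to 2; slot 2 is free => place at 2.
Table: [319, ∅, 79, ∅, 886, 613, 291]
Lookup 319: h=4, probe 4,5,6,0 → found at 0.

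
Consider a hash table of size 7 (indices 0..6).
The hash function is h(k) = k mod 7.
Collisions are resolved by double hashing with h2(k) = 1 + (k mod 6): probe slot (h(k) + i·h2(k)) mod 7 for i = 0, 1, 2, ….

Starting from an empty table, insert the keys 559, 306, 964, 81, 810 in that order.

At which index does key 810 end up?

0

Insert 559: h=6, slot 6 empty -> index 6.
Insert 306: h=5, slot 5 empty -> index 5.
Insert 964: h=5, h2=5, slot 5 occupied -> index 3.
Insert 81: h=4, slot 4 empty -> index 4.
Insert 810: h=5, h2=1, slots 5,6 occupied -> index 0.
Table: [810, ∅, ∅, 964, 81, 306, 559]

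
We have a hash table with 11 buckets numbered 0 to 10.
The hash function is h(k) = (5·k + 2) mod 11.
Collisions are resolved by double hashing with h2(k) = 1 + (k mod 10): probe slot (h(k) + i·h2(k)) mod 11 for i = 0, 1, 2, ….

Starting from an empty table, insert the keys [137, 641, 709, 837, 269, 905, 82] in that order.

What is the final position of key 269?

3

137: h=5 => slot 5
641: h=6 => slot 6
709: h=5, h2=10, probe 5,4 => slot 4
837: h=7 => slot 7
269: h=5, h2=10, probe 5,4,3 => slot 3
905: h=6, h2=6, probe 6,1 => slot 1
82: h=5, h2=3, probe 5,8 => slot 8
Table: [∅, 905, ∅, 269, 709, 137, 641, 837, 82, ∅, ∅]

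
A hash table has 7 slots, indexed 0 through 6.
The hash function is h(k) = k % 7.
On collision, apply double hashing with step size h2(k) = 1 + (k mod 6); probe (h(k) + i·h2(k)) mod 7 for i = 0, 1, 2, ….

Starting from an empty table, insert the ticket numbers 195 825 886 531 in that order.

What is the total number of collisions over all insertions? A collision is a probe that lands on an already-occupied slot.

3

195: h=6 => slot 6
825: h=6, h2=4, probe 6,3 => slot 3
886: h=4 => slot 4
531: h=6, h2=4, probe 6,3,0 => slot 0
Table: [531, —, —, 825, 886, —, 195]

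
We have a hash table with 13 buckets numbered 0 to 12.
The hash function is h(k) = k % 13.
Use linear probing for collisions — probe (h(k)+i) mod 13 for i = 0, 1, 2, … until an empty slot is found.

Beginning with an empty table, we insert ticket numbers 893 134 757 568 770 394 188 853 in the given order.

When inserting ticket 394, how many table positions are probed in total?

3

Insert 893: h=9, slot 9 empty => index 9.
Insert 134: h=4, slot 4 empty => index 4.
Insert 757: h=3, slot 3 empty => index 3.
Insert 568: h=9, slot 9 occupied => index 10.
Insert 770: h=3, slots 3,4 occupied => index 5.
Insert 394: h=4, slots 4,5 occupied => index 6.
Insert 188: h=6, slot 6 occupied => index 7.
Insert 853: h=8, slot 8 empty => index 8.
Table: [-, -, -, 757, 134, 770, 394, 188, 853, 893, 568, -, -]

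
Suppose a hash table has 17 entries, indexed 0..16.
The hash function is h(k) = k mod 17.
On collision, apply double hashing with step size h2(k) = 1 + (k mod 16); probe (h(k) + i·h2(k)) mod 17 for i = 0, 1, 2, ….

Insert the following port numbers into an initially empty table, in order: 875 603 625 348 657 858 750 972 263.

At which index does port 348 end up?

875: h=8 -> slot 8
603: h=8, h2=12, probe 8,3 -> slot 3
625: h=13 -> slot 13
348: h=8, h2=13, probe 8,4 -> slot 4
657: h=11 -> slot 11
858: h=8, h2=11, probe 8,2 -> slot 2
750: h=2, h2=15, probe 2,0 -> slot 0
972: h=3, h2=13, probe 3,16 -> slot 16
263: h=8, h2=8, probe 8,16,7 -> slot 7
Table: [750, ∅, 858, 603, 348, ∅, ∅, 263, 875, ∅, ∅, 657, ∅, 625, ∅, ∅, 972]

4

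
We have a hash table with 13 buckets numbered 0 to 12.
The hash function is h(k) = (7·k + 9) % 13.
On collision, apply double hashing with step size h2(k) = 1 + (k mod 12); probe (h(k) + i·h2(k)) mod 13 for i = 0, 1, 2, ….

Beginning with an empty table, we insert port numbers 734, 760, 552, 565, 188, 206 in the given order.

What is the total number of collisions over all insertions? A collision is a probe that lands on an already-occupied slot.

734 hashes to 12; slot 12 is free => place at 12.
760 hashes to 12, h2=5; 12 taken => place at 4.
552 hashes to 12, h2=1; 12 taken => place at 0.
565 hashes to 12, h2=2; 12 taken => place at 1.
188 hashes to 12, h2=9; 12 taken => place at 8.
206 hashes to 8, h2=3; 8 taken => place at 11.
Table: [552, 565, -, -, 760, -, -, -, 188, -, -, 206, 734]

5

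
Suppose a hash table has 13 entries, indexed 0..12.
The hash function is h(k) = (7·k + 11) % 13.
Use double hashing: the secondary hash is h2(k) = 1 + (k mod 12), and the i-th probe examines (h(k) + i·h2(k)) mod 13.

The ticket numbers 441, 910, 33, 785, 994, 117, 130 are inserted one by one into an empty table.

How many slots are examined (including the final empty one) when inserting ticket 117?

441: h=4 -> slot 4
910: h=11 -> slot 11
33: h=8 -> slot 8
785: h=7 -> slot 7
994: h=1 -> slot 1
117: h=11, h2=10, probe 11,8,5 -> slot 5
130: h=11, h2=11, probe 11,9 -> slot 9
Table: [_, 994, _, _, 441, 117, _, 785, 33, 130, _, 910, _]

3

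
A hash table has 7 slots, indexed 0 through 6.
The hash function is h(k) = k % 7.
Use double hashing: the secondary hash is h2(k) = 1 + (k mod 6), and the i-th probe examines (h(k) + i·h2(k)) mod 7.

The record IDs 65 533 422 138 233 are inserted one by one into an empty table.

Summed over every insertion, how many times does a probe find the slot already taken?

65: h=2 => slot 2
533: h=1 => slot 1
422: h=2, h2=3, probe 2,5 => slot 5
138: h=5, h2=1, probe 5,6 => slot 6
233: h=2, h2=6, probe 2,1,0 => slot 0
Table: [233, 533, 65, ∅, ∅, 422, 138]

4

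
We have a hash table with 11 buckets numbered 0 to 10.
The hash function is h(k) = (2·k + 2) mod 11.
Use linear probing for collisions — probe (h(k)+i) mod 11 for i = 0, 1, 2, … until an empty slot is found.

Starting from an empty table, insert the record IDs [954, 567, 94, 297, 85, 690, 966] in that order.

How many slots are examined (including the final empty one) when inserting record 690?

Insert 954: h=7, slot 7 empty → index 7.
Insert 567: h=3, slot 3 empty → index 3.
Insert 94: h=3, slot 3 occupied → index 4.
Insert 297: h=2, slot 2 empty → index 2.
Insert 85: h=7, slot 7 occupied → index 8.
Insert 690: h=7, slots 7,8 occupied → index 9.
Insert 966: h=9, slot 9 occupied → index 10.
Table: [., ., 297, 567, 94, ., ., 954, 85, 690, 966]

3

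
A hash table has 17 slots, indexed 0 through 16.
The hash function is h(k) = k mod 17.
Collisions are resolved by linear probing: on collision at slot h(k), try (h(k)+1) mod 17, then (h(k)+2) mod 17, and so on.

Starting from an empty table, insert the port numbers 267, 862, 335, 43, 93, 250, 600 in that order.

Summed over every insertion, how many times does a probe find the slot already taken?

6

Insert 267: h=12, slot 12 empty -> index 12.
Insert 862: h=12, slot 12 occupied -> index 13.
Insert 335: h=12, slots 12,13 occupied -> index 14.
Insert 43: h=9, slot 9 empty -> index 9.
Insert 93: h=8, slot 8 empty -> index 8.
Insert 250: h=12, slots 12,13,14 occupied -> index 15.
Insert 600: h=5, slot 5 empty -> index 5.
Table: [., ., ., ., ., 600, ., ., 93, 43, ., ., 267, 862, 335, 250, .]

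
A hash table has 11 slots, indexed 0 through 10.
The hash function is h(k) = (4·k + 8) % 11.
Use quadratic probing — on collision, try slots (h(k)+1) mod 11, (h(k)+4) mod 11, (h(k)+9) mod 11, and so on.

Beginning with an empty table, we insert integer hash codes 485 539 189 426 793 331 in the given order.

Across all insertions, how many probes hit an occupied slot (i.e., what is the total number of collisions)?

4

485 hashes to 1; slot 1 is free -> place at 1.
539 hashes to 8; slot 8 is free -> place at 8.
189 hashes to 5; slot 5 is free -> place at 5.
426 hashes to 7; slot 7 is free -> place at 7.
793 hashes to 1; 1 taken -> place at 2.
331 hashes to 1; 1,2,5 taken -> place at 10.
Table: [—, 485, 793, —, —, 189, —, 426, 539, —, 331]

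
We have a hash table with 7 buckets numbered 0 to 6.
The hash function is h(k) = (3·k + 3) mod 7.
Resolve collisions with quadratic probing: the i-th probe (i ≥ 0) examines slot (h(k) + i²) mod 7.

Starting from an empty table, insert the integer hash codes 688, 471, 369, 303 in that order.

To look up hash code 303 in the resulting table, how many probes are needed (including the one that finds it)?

3

688 hashes to 2; slot 2 is free → place at 2.
471 hashes to 2; 2 taken → place at 3.
369 hashes to 4; slot 4 is free → place at 4.
303 hashes to 2; 2,3 taken → place at 6.
Table: [—, —, 688, 471, 369, —, 303]
Lookup 303: h=2, probe 2,3,6 → found at 6.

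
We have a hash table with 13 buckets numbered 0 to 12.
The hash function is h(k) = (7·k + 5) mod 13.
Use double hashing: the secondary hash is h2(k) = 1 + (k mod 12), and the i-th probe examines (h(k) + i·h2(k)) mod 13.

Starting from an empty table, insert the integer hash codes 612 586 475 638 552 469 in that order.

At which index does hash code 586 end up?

Insert 612: h=12, slot 12 empty -> index 12.
Insert 586: h=12, h2=11, slot 12 occupied -> index 10.
Insert 475: h=2, slot 2 empty -> index 2.
Insert 638: h=12, h2=3, slots 12,2 occupied -> index 5.
Insert 552: h=8, slot 8 empty -> index 8.
Insert 469: h=12, h2=2, slot 12 occupied -> index 1.
Table: [∅, 469, 475, ∅, ∅, 638, ∅, ∅, 552, ∅, 586, ∅, 612]

10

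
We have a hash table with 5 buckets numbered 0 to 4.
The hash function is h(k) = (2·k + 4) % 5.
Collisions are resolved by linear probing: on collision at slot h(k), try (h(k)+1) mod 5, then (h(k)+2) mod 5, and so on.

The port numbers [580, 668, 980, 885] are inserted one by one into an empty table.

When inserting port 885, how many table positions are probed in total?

4

580: h=4 => slot 4
668: h=0 => slot 0
980: h=4, probe 4,0,1 => slot 1
885: h=4, probe 4,0,1,2 => slot 2
Table: [668, 980, 885, —, 580]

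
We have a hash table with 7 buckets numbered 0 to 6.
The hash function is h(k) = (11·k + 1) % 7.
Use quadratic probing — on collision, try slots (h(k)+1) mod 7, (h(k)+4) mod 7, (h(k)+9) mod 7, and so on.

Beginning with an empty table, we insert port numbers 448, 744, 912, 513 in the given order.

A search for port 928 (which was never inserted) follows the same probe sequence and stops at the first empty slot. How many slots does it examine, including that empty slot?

2

Insert 448: h=1, slot 1 empty -> index 1.
Insert 744: h=2, slot 2 empty -> index 2.
Insert 912: h=2, slot 2 occupied -> index 3.
Insert 513: h=2, slots 2,3 occupied -> index 6.
Table: [—, 448, 744, 912, —, —, 513]
Lookup 928: h=3, probe 3,4 → slot 4 empty, not found.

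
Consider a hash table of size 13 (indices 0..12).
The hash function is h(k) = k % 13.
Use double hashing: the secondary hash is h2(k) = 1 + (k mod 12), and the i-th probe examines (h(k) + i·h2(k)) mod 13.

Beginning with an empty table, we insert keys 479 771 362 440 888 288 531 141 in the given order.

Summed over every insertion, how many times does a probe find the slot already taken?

6

479 hashes to 11; slot 11 is free => place at 11.
771 hashes to 4; slot 4 is free => place at 4.
362 hashes to 11, h2=3; 11 taken => place at 1.
440 hashes to 11, h2=9; 11 taken => place at 7.
888 hashes to 4, h2=1; 4 taken => place at 5.
288 hashes to 2; slot 2 is free => place at 2.
531 hashes to 11, h2=4; 11,2 taken => place at 6.
141 hashes to 11, h2=10; 11 taken => place at 8.
Table: [-, 362, 288, -, 771, 888, 531, 440, 141, -, -, 479, -]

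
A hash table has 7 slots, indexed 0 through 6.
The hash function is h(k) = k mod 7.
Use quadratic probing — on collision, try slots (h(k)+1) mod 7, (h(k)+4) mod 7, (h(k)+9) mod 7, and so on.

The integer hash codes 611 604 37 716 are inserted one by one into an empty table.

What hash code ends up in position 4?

716

611 hashes to 2; slot 2 is free -> place at 2.
604 hashes to 2; 2 taken -> place at 3.
37 hashes to 2; 2,3 taken -> place at 6.
716 hashes to 2; 2,3,6 taken -> place at 4.
Table: [∅, ∅, 611, 604, 716, ∅, 37]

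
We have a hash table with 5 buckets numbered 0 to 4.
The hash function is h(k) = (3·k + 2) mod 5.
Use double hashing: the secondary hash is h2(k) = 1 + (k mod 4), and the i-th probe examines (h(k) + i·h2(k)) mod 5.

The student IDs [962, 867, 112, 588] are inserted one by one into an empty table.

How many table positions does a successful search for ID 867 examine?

Insert 962: h=3, slot 3 empty → index 3.
Insert 867: h=3, h2=4, slot 3 occupied → index 2.
Insert 112: h=3, h2=1, slot 3 occupied → index 4.
Insert 588: h=1, slot 1 empty → index 1.
Table: [_, 588, 867, 962, 112]
Lookup 867: h=3, h2=4, probe 3,2 → found at 2.

2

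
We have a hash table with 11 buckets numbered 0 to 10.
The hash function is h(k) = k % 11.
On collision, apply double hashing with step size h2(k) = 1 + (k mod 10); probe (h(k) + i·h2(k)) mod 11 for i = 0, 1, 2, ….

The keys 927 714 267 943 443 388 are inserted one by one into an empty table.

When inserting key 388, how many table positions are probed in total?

927: h=3 -> slot 3
714: h=10 -> slot 10
267: h=3, h2=8, probe 3,0 -> slot 0
943: h=8 -> slot 8
443: h=3, h2=4, probe 3,7 -> slot 7
388: h=3, h2=9, probe 3,1 -> slot 1
Table: [267, 388, -, 927, -, -, -, 443, 943, -, 714]

2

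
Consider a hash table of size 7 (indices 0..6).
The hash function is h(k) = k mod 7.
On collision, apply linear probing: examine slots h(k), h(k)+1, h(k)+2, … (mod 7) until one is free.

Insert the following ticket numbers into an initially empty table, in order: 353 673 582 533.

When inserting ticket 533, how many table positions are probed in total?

4

353 hashes to 3; slot 3 is free => place at 3.
673 hashes to 1; slot 1 is free => place at 1.
582 hashes to 1; 1 taken => place at 2.
533 hashes to 1; 1,2,3 taken => place at 4.
Table: [-, 673, 582, 353, 533, -, -]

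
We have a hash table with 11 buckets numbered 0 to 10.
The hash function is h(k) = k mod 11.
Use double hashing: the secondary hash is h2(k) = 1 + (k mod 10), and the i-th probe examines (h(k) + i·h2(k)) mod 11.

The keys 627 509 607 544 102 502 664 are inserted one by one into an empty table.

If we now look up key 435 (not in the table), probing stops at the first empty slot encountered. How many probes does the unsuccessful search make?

627: h=0 → slot 0
509: h=3 → slot 3
607: h=2 → slot 2
544: h=5 → slot 5
102: h=3, h2=3, probe 3,6 → slot 6
502: h=7 → slot 7
664: h=4 → slot 4
Table: [627, ., 607, 509, 664, 544, 102, 502, ., ., .]
Lookup 435: h=6, h2=6, probe 6,1 → slot 1 empty, not found.

2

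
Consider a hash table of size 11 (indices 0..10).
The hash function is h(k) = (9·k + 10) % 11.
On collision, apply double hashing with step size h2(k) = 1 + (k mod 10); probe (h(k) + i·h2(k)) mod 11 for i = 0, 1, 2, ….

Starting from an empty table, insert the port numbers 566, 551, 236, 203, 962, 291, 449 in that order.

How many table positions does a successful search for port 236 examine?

566: h=0 => slot 0
551: h=8 => slot 8
236: h=0, h2=7, probe 0,7 => slot 7
203: h=0, h2=4, probe 0,4 => slot 4
962: h=0, h2=3, probe 0,3 => slot 3
291: h=0, h2=2, probe 0,2 => slot 2
449: h=3, h2=10, probe 3,2,1 => slot 1
Table: [566, 449, 291, 962, 203, -, -, 236, 551, -, -]
Lookup 236: h=0, h2=7, probe 0,7 → found at 7.

2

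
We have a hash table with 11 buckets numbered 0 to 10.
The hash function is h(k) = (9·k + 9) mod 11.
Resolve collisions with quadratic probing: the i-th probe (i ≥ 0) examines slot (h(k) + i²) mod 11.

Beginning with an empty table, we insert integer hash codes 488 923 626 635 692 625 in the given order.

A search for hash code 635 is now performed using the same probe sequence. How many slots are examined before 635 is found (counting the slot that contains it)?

488: h=1 => slot 1
923: h=0 => slot 0
626: h=0, probe 0,1,4 => slot 4
635: h=4, probe 4,5 => slot 5
692: h=0, probe 0,1,4,9 => slot 9
625: h=2 => slot 2
Table: [923, 488, 625, -, 626, 635, -, -, -, 692, -]
Lookup 635: h=4, probe 4,5 → found at 5.

2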